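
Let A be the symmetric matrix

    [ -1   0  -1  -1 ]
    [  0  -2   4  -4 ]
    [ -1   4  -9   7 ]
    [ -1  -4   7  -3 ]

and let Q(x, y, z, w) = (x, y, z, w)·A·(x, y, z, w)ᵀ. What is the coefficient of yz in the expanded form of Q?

8

The coefficient of yz is A[2,3] + A[3,2] = 2·4 = 8.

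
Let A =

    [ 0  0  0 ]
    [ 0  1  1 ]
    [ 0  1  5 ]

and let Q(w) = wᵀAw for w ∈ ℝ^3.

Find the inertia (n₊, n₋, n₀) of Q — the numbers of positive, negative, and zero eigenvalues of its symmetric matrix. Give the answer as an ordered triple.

(2, 0, 1)

Congruent diagonalization of A (simultaneous row and column reduction) yields pivots 0, 1, 4.
Counting signs: 2 positive, 1 zero.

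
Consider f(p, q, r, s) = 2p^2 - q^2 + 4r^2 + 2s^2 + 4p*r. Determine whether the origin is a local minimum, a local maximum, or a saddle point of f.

saddle point

The Hessian at the origin is H = [[4, 0, 4, 0], [0, -2, 0, 0], [4, 0, 8, 0], [0, 0, 0, 4]].
An LDLᵀ factorisation of H has diagonal entries 4, -2, 4, 4.
Counting signs: 3 positive, 1 negative.
H is indefinite, so the origin is a saddle point.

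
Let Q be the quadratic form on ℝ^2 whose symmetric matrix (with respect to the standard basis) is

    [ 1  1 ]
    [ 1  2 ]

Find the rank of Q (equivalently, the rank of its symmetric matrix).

Congruent diagonalization of A (simultaneous row and column reduction) yields pivots 1, 1.
That gives 2 positive pivots.
The rank is the number of nonzero pivots: 2.

2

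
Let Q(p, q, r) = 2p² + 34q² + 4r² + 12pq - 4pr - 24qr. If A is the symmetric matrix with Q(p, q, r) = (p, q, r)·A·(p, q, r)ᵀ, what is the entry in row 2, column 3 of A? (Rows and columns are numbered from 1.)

-12

The coefficient of q·r in Q is -24. For a symmetric A this equals A[2,3] + A[3,2] = 2·A[2,3].
So A[2,3] = -24/2 = -12.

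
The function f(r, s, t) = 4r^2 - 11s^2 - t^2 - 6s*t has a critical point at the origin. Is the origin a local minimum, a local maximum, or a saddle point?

The Hessian at the origin is H = [[8, 0, 0], [0, -22, -6], [0, -6, -2]].
Row-reducing H symmetrically gives the diagonal entries 8, -22, -4/11.
That gives 1 positive, 2 negative pivots.
H is indefinite, so the origin is a saddle point.

saddle point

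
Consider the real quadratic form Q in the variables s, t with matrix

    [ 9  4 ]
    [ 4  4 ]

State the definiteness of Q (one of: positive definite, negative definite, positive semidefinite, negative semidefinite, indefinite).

positive definite

For the 2×2 matrix [[9, 4], [4, 4]]: det = 9·4 − (4)² = 20, trace = 13.
det > 0 so both eigenvalues share the sign of the trace; trace = 13 > 0 ⇒ both positive.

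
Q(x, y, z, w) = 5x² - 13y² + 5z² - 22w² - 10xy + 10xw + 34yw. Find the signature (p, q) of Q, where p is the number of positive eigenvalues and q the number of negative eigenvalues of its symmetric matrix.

The associated matrix is A = [[5, -5, 0, 5], [-5, -13, 0, 17], [0, 0, 5, 0], [5, 17, 0, -22]].
Symmetric row and column elimination reduces A to a congruent diagonal form with pivots 5, -18, 5, -1/9.
Counting signs: 2 positive, 2 negative.

(2, 2)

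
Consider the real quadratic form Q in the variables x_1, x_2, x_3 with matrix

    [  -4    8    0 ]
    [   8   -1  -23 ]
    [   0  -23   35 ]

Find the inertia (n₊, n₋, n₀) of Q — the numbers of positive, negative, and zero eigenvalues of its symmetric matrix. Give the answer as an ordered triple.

An LDLᵀ factorisation of A has diagonal entries -4, 15, -4/15.
So there are 1 positive, 2 negative pivots.

(1, 2, 0)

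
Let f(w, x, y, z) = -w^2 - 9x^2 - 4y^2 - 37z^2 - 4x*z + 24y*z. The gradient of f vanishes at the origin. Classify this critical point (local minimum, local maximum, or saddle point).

local maximum

The Hessian at the origin is H = [[-2, 0, 0, 0], [0, -18, 0, -4], [0, 0, -8, 24], [0, -4, 24, -74]].
Row-reducing H symmetrically gives the diagonal entries -2, -18, -8, -10/9.
That gives 4 negative pivots.
H is negative definite, so the origin is a strict local maximum.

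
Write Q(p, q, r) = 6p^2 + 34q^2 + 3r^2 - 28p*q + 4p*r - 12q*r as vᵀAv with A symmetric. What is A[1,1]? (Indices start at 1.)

6

The coefficient of p^2 in Q is 6, and that is exactly A[1,1].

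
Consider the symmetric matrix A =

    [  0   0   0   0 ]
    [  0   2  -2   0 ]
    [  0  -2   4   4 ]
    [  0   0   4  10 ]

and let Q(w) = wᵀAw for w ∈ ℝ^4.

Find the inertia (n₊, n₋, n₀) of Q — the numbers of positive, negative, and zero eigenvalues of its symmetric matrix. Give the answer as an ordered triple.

Row-reducing A symmetrically gives the diagonal entries 0, 2, 2, 2.
That gives 3 positive, 1 zero pivots.

(3, 0, 1)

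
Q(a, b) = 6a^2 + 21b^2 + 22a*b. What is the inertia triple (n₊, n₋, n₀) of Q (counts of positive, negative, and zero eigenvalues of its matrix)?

(2, 0, 0)

Write A = [[6, 11], [11, 21]].
Congruent diagonalization of A (simultaneous row and column reduction) yields pivots 6, 5/6.
That gives 2 positive pivots.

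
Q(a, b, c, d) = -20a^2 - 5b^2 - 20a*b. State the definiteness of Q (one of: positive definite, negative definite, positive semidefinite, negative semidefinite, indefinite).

negative semidefinite

The symmetric matrix is A = [[-20, -10, 0, 0], [-10, -5, 0, 0], [0, 0, 0, 0], [0, 0, 0, 0]].
Symmetric row and column elimination reduces A to a congruent diagonal form with pivots -20, 0, 0, 0.
So there are 1 negative, 3 zero pivots.
Hence Q is negative semidefinite.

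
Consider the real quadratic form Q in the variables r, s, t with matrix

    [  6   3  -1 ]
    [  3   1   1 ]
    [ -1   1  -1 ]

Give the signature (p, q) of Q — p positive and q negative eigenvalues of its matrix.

Applying the same elementary operations to the rows and columns of A produces a congruent diagonal matrix with entries 6, -1/2, 10/3.
Counting signs: 2 positive, 1 negative.

(2, 1)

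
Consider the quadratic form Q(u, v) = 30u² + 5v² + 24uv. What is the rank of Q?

Write A = [[30, 12], [12, 5]].
Applying the same elementary operations to the rows and columns of A produces a congruent diagonal matrix with entries 30, 1/5.
That gives 2 positive pivots.
The rank is the number of nonzero pivots: 2.

2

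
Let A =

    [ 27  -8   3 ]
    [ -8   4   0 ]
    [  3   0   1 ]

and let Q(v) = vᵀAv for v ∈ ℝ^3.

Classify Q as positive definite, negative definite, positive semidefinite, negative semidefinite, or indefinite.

Leading principal minors: Δ_1 = 27, Δ_2 = 44, Δ_3 = 8.
All leading principal minors are positive, so by Sylvester's criterion Q is positive definite.

positive definite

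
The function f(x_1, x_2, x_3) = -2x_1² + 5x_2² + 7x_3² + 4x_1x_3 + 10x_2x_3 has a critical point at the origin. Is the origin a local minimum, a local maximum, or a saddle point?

saddle point

The Hessian at the origin is H = [[-4, 0, 4], [0, 10, 10], [4, 10, 14]].
An LDLᵀ factorisation of H has diagonal entries -4, 10, 8.
That gives 2 positive, 1 negative pivots.
H is indefinite, so the origin is a saddle point.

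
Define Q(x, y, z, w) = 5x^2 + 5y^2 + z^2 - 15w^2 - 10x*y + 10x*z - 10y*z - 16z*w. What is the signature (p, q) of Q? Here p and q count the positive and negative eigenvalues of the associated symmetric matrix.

(2, 1)

Write A = [[5, -5, 5, 0], [-5, 5, -5, 0], [5, -5, 1, -8], [0, 0, -8, -15]].
Applying the same elementary operations to the rows and columns of A produces a congruent diagonal matrix with entries 5, 0, -4, 1.
So there are 2 positive, 1 negative, 1 zero pivots.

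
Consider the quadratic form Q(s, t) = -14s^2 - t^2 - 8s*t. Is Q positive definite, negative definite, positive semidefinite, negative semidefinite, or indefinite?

Write A = [[-14, -4], [-4, -1]].
Congruent diagonalization of A (simultaneous row and column reduction) yields pivots -14, 1/7.
That gives 1 positive, 1 negative pivots.
Hence Q is indefinite.

indefinite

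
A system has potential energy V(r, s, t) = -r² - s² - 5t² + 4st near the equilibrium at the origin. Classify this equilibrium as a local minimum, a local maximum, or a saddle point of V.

The Hessian at the origin is H = [[-2, 0, 0], [0, -2, 4], [0, 4, -10]].
Symmetric row and column elimination reduces H to a congruent diagonal form with pivots -2, -2, -2.
That gives 3 negative pivots.
H is negative definite, so the origin is a strict local maximum.

local maximum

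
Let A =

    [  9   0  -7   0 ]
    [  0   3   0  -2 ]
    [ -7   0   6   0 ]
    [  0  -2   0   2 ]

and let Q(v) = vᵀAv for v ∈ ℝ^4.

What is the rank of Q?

4

Row-reducing A symmetrically gives the diagonal entries 9, 3, 5/9, 2/3.
Counting signs: 4 positive.
The rank is the number of nonzero pivots: 4.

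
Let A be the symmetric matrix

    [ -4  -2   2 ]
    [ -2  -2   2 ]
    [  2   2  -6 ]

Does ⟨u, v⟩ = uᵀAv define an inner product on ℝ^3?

Leading principal minors: Δ_1 = -4, Δ_2 = 4, Δ_3 = -16.
The signs alternate starting with Δ_1 < 0, so by Sylvester's criterion Q is negative definite.
⟨·,·⟩ is an inner product exactly when A is positive definite.

no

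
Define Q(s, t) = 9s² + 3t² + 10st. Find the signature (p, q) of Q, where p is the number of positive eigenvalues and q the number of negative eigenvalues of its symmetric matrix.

Write A = [[9, 5], [5, 3]].
Symmetric row and column elimination reduces A to a congruent diagonal form with pivots 9, 2/9.
That gives 2 positive pivots.

(2, 0)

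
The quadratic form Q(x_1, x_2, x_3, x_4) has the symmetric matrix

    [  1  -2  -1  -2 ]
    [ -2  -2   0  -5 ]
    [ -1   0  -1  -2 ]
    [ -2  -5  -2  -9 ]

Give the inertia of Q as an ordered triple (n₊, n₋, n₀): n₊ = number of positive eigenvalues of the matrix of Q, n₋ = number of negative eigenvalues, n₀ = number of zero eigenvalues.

An LDLᵀ factorisation of A has diagonal entries 1, -6, -4/3, 5/4.
Counting signs: 2 positive, 2 negative.

(2, 2, 0)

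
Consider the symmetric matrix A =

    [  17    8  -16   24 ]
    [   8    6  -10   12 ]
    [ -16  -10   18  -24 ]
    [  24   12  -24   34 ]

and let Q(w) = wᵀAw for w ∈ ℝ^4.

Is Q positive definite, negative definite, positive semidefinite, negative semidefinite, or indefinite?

indefinite

An LDLᵀ factorisation of A has diagonal entries 17, 38/17, 4/19, -2.
Counting signs: 3 positive, 1 negative.
Hence Q is indefinite.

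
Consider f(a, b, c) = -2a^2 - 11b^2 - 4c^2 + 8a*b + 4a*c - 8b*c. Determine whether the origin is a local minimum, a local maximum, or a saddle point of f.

The Hessian at the origin is H = [[-4, 8, 4], [8, -22, -8], [4, -8, -8]].
Congruent diagonalization of H (simultaneous row and column reduction) yields pivots -4, -6, -4.
That gives 3 negative pivots.
H is negative definite, so the origin is a strict local maximum.

local maximum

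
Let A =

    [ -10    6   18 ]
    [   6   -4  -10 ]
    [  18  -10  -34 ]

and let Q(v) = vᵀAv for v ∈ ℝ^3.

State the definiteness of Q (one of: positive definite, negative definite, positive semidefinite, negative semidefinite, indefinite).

negative semidefinite

Congruent diagonalization of A (simultaneous row and column reduction) yields pivots -10, -2/5, 0.
So there are 2 negative, 1 zero pivots.
Hence Q is negative semidefinite.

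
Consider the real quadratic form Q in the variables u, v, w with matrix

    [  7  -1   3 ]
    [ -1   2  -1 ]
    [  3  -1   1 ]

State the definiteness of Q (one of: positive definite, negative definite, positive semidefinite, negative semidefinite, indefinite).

indefinite

Congruent diagonalization of A (simultaneous row and column reduction) yields pivots 7, 13/7, -6/13.
So there are 2 positive, 1 negative pivots.
Hence Q is indefinite.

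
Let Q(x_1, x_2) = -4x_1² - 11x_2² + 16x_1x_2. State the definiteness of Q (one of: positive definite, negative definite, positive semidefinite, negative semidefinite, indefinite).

indefinite

The symmetric matrix of Q is [[-4, 8], [8, -11]].
For the 2×2 matrix [[-4, 8], [8, -11]]: det = -4·-11 − (8)² = -20, trace = -15.
det < 0 so the eigenvalues have opposite signs; the form is indefinite.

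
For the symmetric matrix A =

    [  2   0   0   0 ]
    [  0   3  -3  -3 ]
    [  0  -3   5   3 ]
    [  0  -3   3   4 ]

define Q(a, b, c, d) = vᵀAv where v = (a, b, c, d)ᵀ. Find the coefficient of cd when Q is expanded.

The coefficient of cd is A[3,4] + A[4,3] = 2·3 = 6.

6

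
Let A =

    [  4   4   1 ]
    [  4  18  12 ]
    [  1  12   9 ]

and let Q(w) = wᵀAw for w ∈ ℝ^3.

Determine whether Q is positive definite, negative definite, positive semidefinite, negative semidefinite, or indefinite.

Leading principal minors: Δ_1 = 4, Δ_2 = 56, Δ_3 = 6.
All leading principal minors are positive, so by Sylvester's criterion Q is positive definite.

positive definite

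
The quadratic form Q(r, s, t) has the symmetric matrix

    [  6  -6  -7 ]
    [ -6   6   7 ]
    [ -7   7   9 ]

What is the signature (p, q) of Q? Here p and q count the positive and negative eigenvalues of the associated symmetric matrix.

(2, 0)

Row-reducing A symmetrically gives the diagonal entries 6, 0, 5/6.
That gives 2 positive, 1 zero pivots.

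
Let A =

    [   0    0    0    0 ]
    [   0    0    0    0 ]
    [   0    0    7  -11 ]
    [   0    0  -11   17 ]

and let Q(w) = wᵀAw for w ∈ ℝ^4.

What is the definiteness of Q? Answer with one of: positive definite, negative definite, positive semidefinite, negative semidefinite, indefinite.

indefinite

Row-reducing A symmetrically gives the diagonal entries 0, 0, 7, -2/7.
So there are 1 positive, 1 negative, 2 zero pivots.
Hence Q is indefinite.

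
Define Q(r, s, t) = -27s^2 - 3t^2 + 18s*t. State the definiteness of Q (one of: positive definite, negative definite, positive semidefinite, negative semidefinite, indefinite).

negative semidefinite

The associated matrix is A = [[0, 0, 0], [0, -27, 9], [0, 9, -3]].
Symmetric row and column elimination reduces A to a congruent diagonal form with pivots 0, -27, 0.
That gives 1 negative, 2 zero pivots.
Hence Q is negative semidefinite.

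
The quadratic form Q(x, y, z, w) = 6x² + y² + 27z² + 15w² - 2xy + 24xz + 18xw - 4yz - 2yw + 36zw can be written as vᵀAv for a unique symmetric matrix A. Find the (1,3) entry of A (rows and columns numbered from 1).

12

The coefficient of x·z in Q is 24. For a symmetric A this equals A[1,3] + A[3,1] = 2·A[1,3].
So A[1,3] = 24/2 = 12.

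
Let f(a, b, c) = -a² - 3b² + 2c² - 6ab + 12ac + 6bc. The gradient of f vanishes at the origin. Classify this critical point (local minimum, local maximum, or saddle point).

The Hessian at the origin is H = [[-2, -6, 12], [-6, -6, 6], [12, 6, 4]].
An LDLᵀ factorisation of H has diagonal entries -2, 12, 1.
Counting signs: 2 positive, 1 negative.
H is indefinite, so the origin is a saddle point.

saddle point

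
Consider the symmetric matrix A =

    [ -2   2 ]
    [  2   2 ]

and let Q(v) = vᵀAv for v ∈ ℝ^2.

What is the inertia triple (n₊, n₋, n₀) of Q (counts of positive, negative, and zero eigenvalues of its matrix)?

An LDLᵀ factorisation of A has diagonal entries -2, 4.
That gives 1 positive, 1 negative pivots.

(1, 1, 0)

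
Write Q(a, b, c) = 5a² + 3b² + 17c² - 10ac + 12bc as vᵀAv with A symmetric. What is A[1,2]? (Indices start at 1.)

The coefficient of a·b in Q is 0. For a symmetric A this equals A[1,2] + A[2,1] = 2·A[1,2].
So A[1,2] = 0/2 = 0.

0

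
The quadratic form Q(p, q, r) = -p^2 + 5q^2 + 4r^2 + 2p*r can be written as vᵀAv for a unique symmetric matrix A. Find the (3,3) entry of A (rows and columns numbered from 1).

4

The coefficient of r^2 in Q is 4, and that is exactly A[3,3].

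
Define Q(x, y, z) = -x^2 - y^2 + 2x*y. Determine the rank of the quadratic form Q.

1

The associated matrix is A = [[-1, 1, 0], [1, -1, 0], [0, 0, 0]].
Row-reducing A symmetrically gives the diagonal entries -1, 0, 0.
Counting signs: 1 negative, 2 zero.
The rank is the number of nonzero pivots: 1.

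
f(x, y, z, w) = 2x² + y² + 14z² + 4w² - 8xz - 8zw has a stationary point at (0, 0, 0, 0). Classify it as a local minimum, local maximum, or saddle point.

local minimum

The Hessian at the origin is H = [[4, 0, -8, 0], [0, 2, 0, 0], [-8, 0, 28, -8], [0, 0, -8, 8]].
Row-reducing H symmetrically gives the diagonal entries 4, 2, 12, 8/3.
Counting signs: 4 positive.
H is positive definite, so the origin is a strict local minimum.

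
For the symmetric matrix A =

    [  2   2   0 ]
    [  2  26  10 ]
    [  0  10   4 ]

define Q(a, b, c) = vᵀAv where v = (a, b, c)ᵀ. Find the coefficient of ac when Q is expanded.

The coefficient of ac is A[1,3] + A[3,1] = 2·0 = 0.

0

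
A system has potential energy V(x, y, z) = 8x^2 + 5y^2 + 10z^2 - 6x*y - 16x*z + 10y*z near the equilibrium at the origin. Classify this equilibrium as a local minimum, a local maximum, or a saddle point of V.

local minimum

The Hessian at the origin is H = [[16, -6, -16], [-6, 10, 10], [-16, 10, 20]].
Applying the same elementary operations to the rows and columns of H produces a congruent diagonal matrix with entries 16, 31/4, 60/31.
Counting signs: 3 positive.
H is positive definite, so the origin is a strict local minimum.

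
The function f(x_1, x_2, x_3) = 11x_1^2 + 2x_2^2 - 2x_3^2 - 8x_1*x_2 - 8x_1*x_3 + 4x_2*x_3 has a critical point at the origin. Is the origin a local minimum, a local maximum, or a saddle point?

saddle point

The Hessian at the origin is H = [[22, -8, -8], [-8, 4, 4], [-8, 4, -4]].
Symmetric row and column elimination reduces H to a congruent diagonal form with pivots 22, 12/11, -8.
So there are 2 positive, 1 negative pivots.
H is indefinite, so the origin is a saddle point.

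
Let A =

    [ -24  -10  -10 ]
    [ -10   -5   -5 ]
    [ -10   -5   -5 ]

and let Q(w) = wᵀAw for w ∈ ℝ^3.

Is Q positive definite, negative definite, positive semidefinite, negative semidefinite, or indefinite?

negative semidefinite

Symmetric row and column elimination reduces A to a congruent diagonal form with pivots -24, -5/6, 0.
Counting signs: 2 negative, 1 zero.
Hence Q is negative semidefinite.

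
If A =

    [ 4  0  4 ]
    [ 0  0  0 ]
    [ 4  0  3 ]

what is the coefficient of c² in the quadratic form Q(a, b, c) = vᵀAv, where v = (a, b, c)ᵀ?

3

The coefficient of c² is the diagonal entry A[3,3] = 3.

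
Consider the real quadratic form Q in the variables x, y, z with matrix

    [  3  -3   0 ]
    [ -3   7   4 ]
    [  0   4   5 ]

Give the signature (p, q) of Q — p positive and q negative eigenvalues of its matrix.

An LDLᵀ factorisation of A has diagonal entries 3, 4, 1.
So there are 3 positive pivots.

(3, 0)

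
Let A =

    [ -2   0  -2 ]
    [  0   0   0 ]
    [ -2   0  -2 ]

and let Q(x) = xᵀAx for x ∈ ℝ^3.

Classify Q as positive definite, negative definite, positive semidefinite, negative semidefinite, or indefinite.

Symmetric row and column elimination reduces A to a congruent diagonal form with pivots -2, 0, 0.
Counting signs: 1 negative, 2 zero.
Hence Q is negative semidefinite.

negative semidefinite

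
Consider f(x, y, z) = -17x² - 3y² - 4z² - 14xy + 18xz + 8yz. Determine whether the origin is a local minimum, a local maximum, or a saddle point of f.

The Hessian at the origin is H = [[-34, -14, 18], [-14, -6, 8], [18, 8, -8]].
Congruent diagonalization of H (simultaneous row and column reduction) yields pivots -34, -4/17, 3.
Counting signs: 1 positive, 2 negative.
H is indefinite, so the origin is a saddle point.

saddle point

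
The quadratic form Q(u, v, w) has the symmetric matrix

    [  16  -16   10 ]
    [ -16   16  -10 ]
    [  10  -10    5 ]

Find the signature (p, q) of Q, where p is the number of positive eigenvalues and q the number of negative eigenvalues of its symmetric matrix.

(1, 1)

Symmetric row and column elimination reduces A to a congruent diagonal form with pivots 16, 0, -5/4.
That gives 1 positive, 1 negative, 1 zero pivots.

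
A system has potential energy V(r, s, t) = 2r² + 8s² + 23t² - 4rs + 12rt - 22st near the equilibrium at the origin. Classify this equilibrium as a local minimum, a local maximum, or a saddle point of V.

The Hessian at the origin is H = [[4, -4, 12], [-4, 16, -22], [12, -22, 46]].
Congruent diagonalization of H (simultaneous row and column reduction) yields pivots 4, 12, 5/3.
Counting signs: 3 positive.
H is positive definite, so the origin is a strict local minimum.

local minimum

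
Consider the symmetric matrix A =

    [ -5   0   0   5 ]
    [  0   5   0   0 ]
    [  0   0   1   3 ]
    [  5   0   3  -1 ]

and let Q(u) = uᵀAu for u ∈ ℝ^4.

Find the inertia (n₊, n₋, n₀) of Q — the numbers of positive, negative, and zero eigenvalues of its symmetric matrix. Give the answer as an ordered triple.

(2, 2, 0)

Applying the same elementary operations to the rows and columns of A produces a congruent diagonal matrix with entries -5, 5, 1, -5.
That gives 2 positive, 2 negative pivots.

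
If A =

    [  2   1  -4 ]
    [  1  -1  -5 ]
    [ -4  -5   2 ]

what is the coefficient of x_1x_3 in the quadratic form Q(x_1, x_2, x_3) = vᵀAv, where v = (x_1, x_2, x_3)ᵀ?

-8

The coefficient of x_1x_3 is A[1,3] + A[3,1] = 2·(-4) = -8.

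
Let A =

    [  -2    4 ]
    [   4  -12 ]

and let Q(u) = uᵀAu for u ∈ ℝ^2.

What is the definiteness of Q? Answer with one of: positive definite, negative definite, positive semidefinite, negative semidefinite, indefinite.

negative definite

Row-reducing A symmetrically gives the diagonal entries -2, -4.
That gives 2 negative pivots.
Hence Q is negative definite.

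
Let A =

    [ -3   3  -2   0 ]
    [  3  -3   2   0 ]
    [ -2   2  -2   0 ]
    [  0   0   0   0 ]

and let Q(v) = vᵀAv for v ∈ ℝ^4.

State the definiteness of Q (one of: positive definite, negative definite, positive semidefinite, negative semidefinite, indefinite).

Congruent diagonalization of A (simultaneous row and column reduction) yields pivots -3, 0, -2/3, 0.
Counting signs: 2 negative, 2 zero.
Hence Q is negative semidefinite.

negative semidefinite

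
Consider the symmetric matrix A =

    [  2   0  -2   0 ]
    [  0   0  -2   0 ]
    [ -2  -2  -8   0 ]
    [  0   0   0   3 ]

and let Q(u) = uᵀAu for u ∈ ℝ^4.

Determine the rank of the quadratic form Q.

Row reduction of A gives 4 nonzero rows, so rank A = 4.

4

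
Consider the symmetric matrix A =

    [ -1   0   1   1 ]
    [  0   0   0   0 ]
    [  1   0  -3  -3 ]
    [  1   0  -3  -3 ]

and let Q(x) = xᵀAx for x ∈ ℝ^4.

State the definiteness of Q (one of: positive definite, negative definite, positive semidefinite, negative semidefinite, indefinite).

Applying the same elementary operations to the rows and columns of A produces a congruent diagonal matrix with entries -1, 0, -2, 0.
That gives 2 negative, 2 zero pivots.
Hence Q is negative semidefinite.

negative semidefinite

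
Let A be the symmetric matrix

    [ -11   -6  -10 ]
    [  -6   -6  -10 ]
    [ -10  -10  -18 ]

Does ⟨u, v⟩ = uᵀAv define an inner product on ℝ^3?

Symmetric row and column elimination reduces A to a congruent diagonal form with pivots -11, -30/11, -4/3.
That gives 3 negative pivots.
Hence Q is negative definite.
⟨·,·⟩ is an inner product exactly when A is positive definite.

no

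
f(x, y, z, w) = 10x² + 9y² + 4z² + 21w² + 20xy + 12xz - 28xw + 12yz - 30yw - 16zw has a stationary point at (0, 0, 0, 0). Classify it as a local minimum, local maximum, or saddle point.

The Hessian at the origin is H = [[20, 20, 12, -28], [20, 18, 12, -30], [12, 12, 8, -16], [-28, -30, -16, 42]].
An LDLᵀ factorisation of H has diagonal entries 20, -2, 4/5, 4.
That gives 3 positive, 1 negative pivots.
H is indefinite, so the origin is a saddle point.

saddle point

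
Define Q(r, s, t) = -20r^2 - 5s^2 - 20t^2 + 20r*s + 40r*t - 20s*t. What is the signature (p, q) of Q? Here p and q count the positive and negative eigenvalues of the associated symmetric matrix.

The associated matrix is A = [[-20, 10, 20], [10, -5, -10], [20, -10, -20]].
Symmetric row and column elimination reduces A to a congruent diagonal form with pivots -20, 0, 0.
So there are 1 negative, 2 zero pivots.

(0, 1)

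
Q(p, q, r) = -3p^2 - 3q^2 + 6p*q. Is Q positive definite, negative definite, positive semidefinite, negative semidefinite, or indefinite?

negative semidefinite

The associated matrix is A = [[-3, 3, 0], [3, -3, 0], [0, 0, 0]].
Symmetric row and column elimination reduces A to a congruent diagonal form with pivots -3, 0, 0.
That gives 1 negative, 2 zero pivots.
Hence Q is negative semidefinite.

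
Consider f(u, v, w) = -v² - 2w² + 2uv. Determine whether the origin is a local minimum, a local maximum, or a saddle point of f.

saddle point

The Hessian at the origin is H = [[0, 2, 0], [2, -2, 0], [0, 0, -4]].
H is indefinite, so the origin is a saddle point.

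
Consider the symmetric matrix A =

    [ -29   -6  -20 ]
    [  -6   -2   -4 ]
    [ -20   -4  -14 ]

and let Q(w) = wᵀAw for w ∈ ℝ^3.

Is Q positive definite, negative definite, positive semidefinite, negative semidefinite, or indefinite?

negative definite

Leading principal minors: Δ_1 = -29, Δ_2 = 22, Δ_3 = -4.
The signs alternate starting with Δ_1 < 0, so by Sylvester's criterion Q is negative definite.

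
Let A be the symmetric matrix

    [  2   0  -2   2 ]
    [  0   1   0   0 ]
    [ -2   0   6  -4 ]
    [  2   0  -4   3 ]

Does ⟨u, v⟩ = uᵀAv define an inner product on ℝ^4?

Applying the same elementary operations to the rows and columns of A produces a congruent diagonal matrix with entries 2, 1, 4, 0.
Counting signs: 3 positive, 1 zero.
Hence Q is positive semidefinite.
⟨·,·⟩ is an inner product exactly when A is positive definite.

no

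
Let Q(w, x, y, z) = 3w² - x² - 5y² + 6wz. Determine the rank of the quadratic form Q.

The symmetric matrix is A = [[3, 0, 0, 3], [0, -1, 0, 0], [0, 0, -5, 0], [3, 0, 0, 0]].
Applying the same elementary operations to the rows and columns of A produces a congruent diagonal matrix with entries 3, -1, -5, -3.
So there are 1 positive, 3 negative pivots.
The rank is the number of nonzero pivots: 4.

4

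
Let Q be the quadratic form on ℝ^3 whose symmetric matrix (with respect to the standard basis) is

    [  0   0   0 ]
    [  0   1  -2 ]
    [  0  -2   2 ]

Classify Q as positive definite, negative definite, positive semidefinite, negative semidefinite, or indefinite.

indefinite

Congruent diagonalization of A (simultaneous row and column reduction) yields pivots 0, 1, -2.
Counting signs: 1 positive, 1 negative, 1 zero.
Hence Q is indefinite.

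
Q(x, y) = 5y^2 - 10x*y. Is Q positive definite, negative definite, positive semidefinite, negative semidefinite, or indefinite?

indefinite

The symmetric matrix of Q is [[0, -5], [-5, 5]].
For the 2×2 matrix [[0, -5], [-5, 5]]: det = 0·5 − (-5)² = -25, trace = 5.
det < 0 so the eigenvalues have opposite signs; the form is indefinite.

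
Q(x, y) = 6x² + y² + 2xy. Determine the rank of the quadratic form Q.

2

The symmetric matrix is A = [[6, 1], [1, 1]].
Congruent diagonalization of A (simultaneous row and column reduction) yields pivots 6, 5/6.
So there are 2 positive pivots.
The rank is the number of nonzero pivots: 2.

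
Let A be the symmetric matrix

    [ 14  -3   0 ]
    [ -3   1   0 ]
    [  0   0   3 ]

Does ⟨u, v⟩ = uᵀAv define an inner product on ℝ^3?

yes

Leading principal minors: Δ_1 = 14, Δ_2 = 5, Δ_3 = 15.
All leading principal minors are positive, so by Sylvester's criterion Q is positive definite.
⟨·,·⟩ is an inner product exactly when A is positive definite.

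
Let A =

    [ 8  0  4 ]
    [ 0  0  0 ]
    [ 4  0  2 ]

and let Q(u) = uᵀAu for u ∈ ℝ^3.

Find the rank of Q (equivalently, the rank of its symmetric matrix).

1

Row-reducing A symmetrically gives the diagonal entries 8, 0, 0.
Counting signs: 1 positive, 2 zero.
The rank is the number of nonzero pivots: 1.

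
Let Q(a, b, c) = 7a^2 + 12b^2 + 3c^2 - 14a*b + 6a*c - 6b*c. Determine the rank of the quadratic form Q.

3

Write A = [[7, -7, 3], [-7, 12, -3], [3, -3, 3]].
An LDLᵀ factorisation of A has diagonal entries 7, 5, 12/7.
Counting signs: 3 positive.
The rank is the number of nonzero pivots: 3.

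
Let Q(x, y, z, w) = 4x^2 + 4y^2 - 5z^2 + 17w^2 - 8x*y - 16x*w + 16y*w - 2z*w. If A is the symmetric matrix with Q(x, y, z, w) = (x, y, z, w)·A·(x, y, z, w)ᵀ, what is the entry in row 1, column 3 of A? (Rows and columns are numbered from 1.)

The coefficient of x·z in Q is 0. For a symmetric A this equals A[1,3] + A[3,1] = 2·A[1,3].
So A[1,3] = 0/2 = 0.

0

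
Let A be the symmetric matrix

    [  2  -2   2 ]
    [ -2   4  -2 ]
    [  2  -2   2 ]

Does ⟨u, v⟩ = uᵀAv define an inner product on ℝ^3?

Congruent diagonalization of A (simultaneous row and column reduction) yields pivots 2, 2, 0.
So there are 2 positive, 1 zero pivots.
Hence Q is positive semidefinite.
⟨·,·⟩ is an inner product exactly when A is positive definite.

no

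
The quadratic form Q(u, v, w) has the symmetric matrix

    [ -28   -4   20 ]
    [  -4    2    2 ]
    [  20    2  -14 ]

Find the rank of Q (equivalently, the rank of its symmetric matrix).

Row-reducing A symmetrically gives the diagonal entries -28, 18/7, 0.
Counting signs: 1 positive, 1 negative, 1 zero.
The rank is the number of nonzero pivots: 2.

2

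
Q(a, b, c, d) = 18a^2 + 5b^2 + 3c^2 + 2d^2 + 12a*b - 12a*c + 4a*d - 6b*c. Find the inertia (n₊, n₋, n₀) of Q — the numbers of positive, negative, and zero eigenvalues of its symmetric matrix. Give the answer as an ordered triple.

(4, 0, 0)

Write A = [[18, 6, -6, 2], [6, 5, -3, 0], [-6, -3, 3, 0], [2, 0, 0, 2]].
Symmetric row and column elimination reduces A to a congruent diagonal form with pivots 18, 3, 2/3, 4/3.
That gives 4 positive pivots.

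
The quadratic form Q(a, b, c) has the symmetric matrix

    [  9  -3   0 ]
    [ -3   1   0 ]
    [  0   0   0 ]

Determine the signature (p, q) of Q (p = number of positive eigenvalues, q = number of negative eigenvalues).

Applying the same elementary operations to the rows and columns of A produces a congruent diagonal matrix with entries 9, 0, 0.
So there are 1 positive, 2 zero pivots.

(1, 0)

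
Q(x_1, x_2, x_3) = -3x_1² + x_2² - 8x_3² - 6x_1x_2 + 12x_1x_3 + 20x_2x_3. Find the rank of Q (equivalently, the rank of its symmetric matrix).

2

The associated matrix is A = [[-3, -3, 6], [-3, 1, 10], [6, 10, -8]].
Row-reducing A symmetrically gives the diagonal entries -3, 4, 0.
Counting signs: 1 positive, 1 negative, 1 zero.
The rank is the number of nonzero pivots: 2.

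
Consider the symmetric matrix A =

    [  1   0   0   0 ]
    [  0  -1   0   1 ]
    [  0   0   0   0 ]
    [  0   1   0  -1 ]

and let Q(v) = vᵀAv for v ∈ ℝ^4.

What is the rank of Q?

2

Applying the same elementary operations to the rows and columns of A produces a congruent diagonal matrix with entries 1, -1, 0, 0.
So there are 1 positive, 1 negative, 2 zero pivots.
The rank is the number of nonzero pivots: 2.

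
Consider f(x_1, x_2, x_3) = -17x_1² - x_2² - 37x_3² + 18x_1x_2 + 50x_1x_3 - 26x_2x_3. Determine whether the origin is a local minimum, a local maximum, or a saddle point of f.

The Hessian at the origin is H = [[-34, 18, 50], [18, -2, -26], [50, -26, -74]].
Symmetric row and column elimination reduces H to a congruent diagonal form with pivots -34, 128/17, -1/2.
So there are 1 positive, 2 negative pivots.
H is indefinite, so the origin is a saddle point.

saddle point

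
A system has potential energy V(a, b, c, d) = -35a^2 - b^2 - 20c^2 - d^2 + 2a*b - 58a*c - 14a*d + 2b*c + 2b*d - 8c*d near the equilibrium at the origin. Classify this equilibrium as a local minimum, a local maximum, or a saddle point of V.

The Hessian at the origin is H = [[-70, 2, -58, -14], [2, -2, 2, 2], [-58, 2, -40, -8], [-14, 2, -8, -2]].
An LDLᵀ factorisation of H has diagonal entries -70, -68/35, 138/17, 6/23.
That gives 2 positive, 2 negative pivots.
H is indefinite, so the origin is a saddle point.

saddle point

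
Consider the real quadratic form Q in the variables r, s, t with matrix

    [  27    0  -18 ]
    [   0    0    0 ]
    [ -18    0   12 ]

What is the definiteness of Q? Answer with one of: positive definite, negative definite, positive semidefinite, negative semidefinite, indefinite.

Applying the same elementary operations to the rows and columns of A produces a congruent diagonal matrix with entries 27, 0, 0.
So there are 1 positive, 2 zero pivots.
Hence Q is positive semidefinite.

positive semidefinite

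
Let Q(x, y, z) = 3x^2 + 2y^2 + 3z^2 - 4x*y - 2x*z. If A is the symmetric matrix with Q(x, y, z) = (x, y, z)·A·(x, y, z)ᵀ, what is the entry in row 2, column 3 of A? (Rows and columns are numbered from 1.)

The coefficient of y·z in Q is 0. For a symmetric A this equals A[2,3] + A[3,2] = 2·A[2,3].
So A[2,3] = 0/2 = 0.

0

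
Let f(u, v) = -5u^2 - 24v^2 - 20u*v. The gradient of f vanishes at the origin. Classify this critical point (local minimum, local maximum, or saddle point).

local maximum

The Hessian at the origin is H = [[-10, -20], [-20, -48]].
det H = -10·-48 − (-20)² = 80 > 0 and H[1,1] = -10 < 0, so H is negative definite.
Therefore the origin is a local maximum.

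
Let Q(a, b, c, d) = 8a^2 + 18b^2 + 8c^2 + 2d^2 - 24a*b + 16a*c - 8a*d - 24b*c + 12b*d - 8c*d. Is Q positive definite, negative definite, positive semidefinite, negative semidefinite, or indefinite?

The symmetric matrix is A = [[8, -12, 8, -4], [-12, 18, -12, 6], [8, -12, 8, -4], [-4, 6, -4, 2]].
Row-reducing A symmetrically gives the diagonal entries 8, 0, 0, 0.
Counting signs: 1 positive, 3 zero.
Hence Q is positive semidefinite.

positive semidefinite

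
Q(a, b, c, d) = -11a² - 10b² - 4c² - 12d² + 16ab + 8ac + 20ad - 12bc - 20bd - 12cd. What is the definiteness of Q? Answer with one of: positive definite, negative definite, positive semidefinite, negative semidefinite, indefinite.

negative definite

The associated matrix is A = [[-11, 8, 4, 10], [8, -10, -6, -10], [4, -6, -4, -6], [10, -10, -6, -12]].
An LDLᵀ factorisation of A has diagonal entries -11, -46/11, -6/23, -2/3.
Counting signs: 4 negative.
Hence Q is negative definite.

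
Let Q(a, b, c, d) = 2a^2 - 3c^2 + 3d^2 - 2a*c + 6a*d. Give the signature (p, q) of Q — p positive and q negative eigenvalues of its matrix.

Write A = [[2, 0, -1, 3], [0, 0, 0, 0], [-1, 0, -3, 0], [3, 0, 0, 3]].
Applying the same elementary operations to the rows and columns of A produces a congruent diagonal matrix with entries 2, 0, -7/2, -6/7.
That gives 1 positive, 2 negative, 1 zero pivots.

(1, 2)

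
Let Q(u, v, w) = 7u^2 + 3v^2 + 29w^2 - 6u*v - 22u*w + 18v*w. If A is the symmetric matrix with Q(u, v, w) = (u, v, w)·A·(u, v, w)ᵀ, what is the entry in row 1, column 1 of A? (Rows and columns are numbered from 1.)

The coefficient of u^2 in Q is 7, and that is exactly A[1,1].

7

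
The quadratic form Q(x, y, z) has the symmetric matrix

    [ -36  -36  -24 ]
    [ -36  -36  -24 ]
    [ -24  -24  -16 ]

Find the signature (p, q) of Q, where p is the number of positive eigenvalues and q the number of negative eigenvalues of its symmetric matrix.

Symmetric row and column elimination reduces A to a congruent diagonal form with pivots -36, 0, 0.
So there are 1 negative, 2 zero pivots.

(0, 1)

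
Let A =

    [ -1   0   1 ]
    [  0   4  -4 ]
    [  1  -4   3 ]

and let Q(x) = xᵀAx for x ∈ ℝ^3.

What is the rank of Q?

2

Row-reducing A symmetrically gives the diagonal entries -1, 4, 0.
That gives 1 positive, 1 negative, 1 zero pivots.
The rank is the number of nonzero pivots: 2.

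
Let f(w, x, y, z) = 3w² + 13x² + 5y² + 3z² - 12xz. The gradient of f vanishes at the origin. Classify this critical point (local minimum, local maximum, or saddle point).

local minimum

The Hessian at the origin is H = [[6, 0, 0, 0], [0, 26, 0, -12], [0, 0, 10, 0], [0, -12, 0, 6]].
An LDLᵀ factorisation of H has diagonal entries 6, 26, 10, 6/13.
So there are 4 positive pivots.
H is positive definite, so the origin is a strict local minimum.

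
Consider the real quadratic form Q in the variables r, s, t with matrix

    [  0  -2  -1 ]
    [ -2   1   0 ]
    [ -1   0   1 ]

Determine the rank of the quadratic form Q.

3

Row reduction of A gives 3 nonzero rows, so rank A = 3.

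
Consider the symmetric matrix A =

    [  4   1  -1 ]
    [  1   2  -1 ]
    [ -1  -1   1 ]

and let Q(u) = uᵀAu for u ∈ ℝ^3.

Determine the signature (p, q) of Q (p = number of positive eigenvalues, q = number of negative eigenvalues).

(3, 0)

An LDLᵀ factorisation of A has diagonal entries 4, 7/4, 3/7.
That gives 3 positive pivots.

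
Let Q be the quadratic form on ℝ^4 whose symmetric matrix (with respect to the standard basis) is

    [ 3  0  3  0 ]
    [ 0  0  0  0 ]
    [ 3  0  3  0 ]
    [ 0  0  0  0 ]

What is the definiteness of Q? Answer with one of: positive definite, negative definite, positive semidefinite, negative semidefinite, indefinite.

Symmetric row and column elimination reduces A to a congruent diagonal form with pivots 3, 0, 0, 0.
Counting signs: 1 positive, 3 zero.
Hence Q is positive semidefinite.

positive semidefinite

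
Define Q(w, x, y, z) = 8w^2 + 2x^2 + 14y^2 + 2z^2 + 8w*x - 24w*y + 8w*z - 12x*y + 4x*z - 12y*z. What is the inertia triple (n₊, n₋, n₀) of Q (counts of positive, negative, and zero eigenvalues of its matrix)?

The symmetric matrix is A = [[8, 4, -12, 4], [4, 2, -6, 2], [-12, -6, 14, -6], [4, 2, -6, 2]].
Congruent diagonalization of A (simultaneous row and column reduction) yields pivots 8, 0, -4, 0.
That gives 1 positive, 1 negative, 2 zero pivots.

(1, 1, 2)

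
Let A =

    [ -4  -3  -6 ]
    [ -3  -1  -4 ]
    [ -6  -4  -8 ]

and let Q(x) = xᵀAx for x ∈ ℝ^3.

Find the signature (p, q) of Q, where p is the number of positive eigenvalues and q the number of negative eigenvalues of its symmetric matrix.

Row-reducing A symmetrically gives the diagonal entries -4, 5/4, 4/5.
So there are 2 positive, 1 negative pivots.

(2, 1)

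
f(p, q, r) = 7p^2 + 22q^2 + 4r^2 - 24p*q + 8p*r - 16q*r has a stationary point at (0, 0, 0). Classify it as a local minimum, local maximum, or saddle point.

local minimum

The Hessian at the origin is H = [[14, -24, 8], [-24, 44, -16], [8, -16, 8]].
An LDLᵀ factorisation of H has diagonal entries 14, 20/7, 8/5.
So there are 3 positive pivots.
H is positive definite, so the origin is a strict local minimum.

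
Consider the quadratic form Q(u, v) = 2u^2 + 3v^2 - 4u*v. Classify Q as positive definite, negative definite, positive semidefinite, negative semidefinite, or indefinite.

positive definite

The symmetric matrix of Q is A = [[2, -2], [-2, 3]].
Leading principal minors: Δ_1 = 2, Δ_2 = 2.
All leading principal minors are positive, so by Sylvester's criterion Q is positive definite.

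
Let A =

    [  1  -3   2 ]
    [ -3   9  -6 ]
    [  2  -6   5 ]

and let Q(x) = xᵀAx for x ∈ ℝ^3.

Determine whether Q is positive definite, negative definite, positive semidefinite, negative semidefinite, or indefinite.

positive semidefinite

Applying the same elementary operations to the rows and columns of A produces a congruent diagonal matrix with entries 1, 0, 1.
So there are 2 positive, 1 zero pivots.
Hence Q is positive semidefinite.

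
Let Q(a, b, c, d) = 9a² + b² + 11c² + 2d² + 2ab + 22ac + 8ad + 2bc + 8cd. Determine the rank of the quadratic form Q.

4

Write A = [[9, 1, 11, 4], [1, 1, 1, 0], [11, 1, 11, 4], [4, 0, 4, 2]].
Row-reducing A symmetrically gives the diagonal entries 9, 8/9, -5/2, 2/5.
Counting signs: 3 positive, 1 negative.
The rank is the number of nonzero pivots: 4.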